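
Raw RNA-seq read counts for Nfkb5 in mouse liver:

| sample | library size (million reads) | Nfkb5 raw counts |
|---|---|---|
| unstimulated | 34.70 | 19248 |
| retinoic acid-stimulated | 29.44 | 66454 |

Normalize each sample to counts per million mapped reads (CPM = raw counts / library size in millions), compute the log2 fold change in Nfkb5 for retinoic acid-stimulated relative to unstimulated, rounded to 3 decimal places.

CPM(unstimulated) = 19248 / 34.70 = 554.6974
CPM(retinoic acid-stimulated) = 66454 / 29.44 = 2257.2690
Fold change = 2257.2690 / 554.6974 = 4.06937
log2(4.06937) = 2.0248

2.025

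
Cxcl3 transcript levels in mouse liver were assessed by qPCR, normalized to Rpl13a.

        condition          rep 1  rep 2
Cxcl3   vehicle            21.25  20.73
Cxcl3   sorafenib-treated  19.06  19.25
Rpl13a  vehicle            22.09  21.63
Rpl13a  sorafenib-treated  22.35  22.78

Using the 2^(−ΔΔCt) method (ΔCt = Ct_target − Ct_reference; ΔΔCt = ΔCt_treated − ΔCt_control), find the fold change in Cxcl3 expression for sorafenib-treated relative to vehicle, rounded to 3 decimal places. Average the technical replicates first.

5.816

Mean Ct: Cxcl3 vehicle 20.990; Cxcl3 sorafenib-treated 19.155; Rpl13a vehicle 21.860; Rpl13a sorafenib-treated 22.565
ΔCt(vehicle) = 20.990 − 21.860 = -0.870
ΔCt(sorafenib-treated) = 19.155 − 22.565 = -3.410
ΔΔCt = -3.410 − (-0.870) = -2.540
Fold change = 2^(−(-2.540)) = 2^2.540 = 5.8159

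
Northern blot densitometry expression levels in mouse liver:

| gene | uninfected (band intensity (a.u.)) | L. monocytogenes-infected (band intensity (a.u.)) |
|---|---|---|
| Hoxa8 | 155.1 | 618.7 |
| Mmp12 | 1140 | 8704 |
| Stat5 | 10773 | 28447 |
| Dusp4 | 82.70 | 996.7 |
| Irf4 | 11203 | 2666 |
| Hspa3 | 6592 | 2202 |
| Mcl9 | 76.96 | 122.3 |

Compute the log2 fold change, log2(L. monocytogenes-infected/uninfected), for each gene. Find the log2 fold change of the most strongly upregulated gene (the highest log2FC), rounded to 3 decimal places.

log2(618.7/155.1) = 1.996  (Hoxa8)
log2(8704/1140) = 2.933  (Mmp12)
log2(28447/10773) = 1.401  (Stat5)
log2(996.7/82.70) = 3.591  (Dusp4)
log2(2666/11203) = -2.071  (Irf4)
log2(2202/6592) = -1.582  (Hspa3)
log2(122.3/76.96) = 0.668  (Mcl9)
Dusp4 is most strongly upregulated.

3.591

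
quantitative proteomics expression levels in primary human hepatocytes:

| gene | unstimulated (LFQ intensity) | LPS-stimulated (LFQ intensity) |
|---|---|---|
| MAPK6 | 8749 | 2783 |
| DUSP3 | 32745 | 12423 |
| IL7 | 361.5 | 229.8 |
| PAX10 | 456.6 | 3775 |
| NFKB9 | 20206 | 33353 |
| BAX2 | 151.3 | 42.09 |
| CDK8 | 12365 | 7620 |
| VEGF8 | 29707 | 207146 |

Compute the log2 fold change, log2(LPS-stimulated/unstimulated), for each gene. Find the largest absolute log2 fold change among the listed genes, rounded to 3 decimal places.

3.047

log2(2783/8749) = -1.652  (MAPK6)
log2(12423/32745) = -1.398  (DUSP3)
log2(229.8/361.5) = -0.654  (IL7)
log2(3775/456.6) = 3.047  (PAX10)
log2(33353/20206) = 0.723  (NFKB9)
log2(42.09/151.3) = -1.846  (BAX2)
log2(7620/12365) = -0.698  (CDK8)
log2(207146/29707) = 2.802  (VEGF8)
The largest magnitude belongs to PAX10.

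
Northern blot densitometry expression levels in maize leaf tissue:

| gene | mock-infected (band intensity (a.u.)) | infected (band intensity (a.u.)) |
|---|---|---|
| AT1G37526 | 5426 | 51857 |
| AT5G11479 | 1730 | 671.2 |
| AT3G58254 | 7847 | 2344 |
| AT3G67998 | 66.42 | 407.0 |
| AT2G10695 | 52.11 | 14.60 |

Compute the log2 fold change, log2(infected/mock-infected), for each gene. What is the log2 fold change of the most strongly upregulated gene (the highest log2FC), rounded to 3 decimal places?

log2(51857/5426) = 3.257  (AT1G37526)
log2(671.2/1730) = -1.366  (AT5G11479)
log2(2344/7847) = -1.743  (AT3G58254)
log2(407.0/66.42) = 2.615  (AT3G67998)
log2(14.60/52.11) = -1.836  (AT2G10695)
AT1G37526 is most strongly upregulated.

3.257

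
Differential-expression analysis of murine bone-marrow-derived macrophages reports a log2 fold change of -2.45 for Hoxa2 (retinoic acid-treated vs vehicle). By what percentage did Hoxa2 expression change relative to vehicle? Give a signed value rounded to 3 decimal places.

-81.699%

Fold change = 2^(-2.45) = 0.1830
Percent change = (FC − 1) × 100% = (0.1830 − 1) × 100 = -81.699%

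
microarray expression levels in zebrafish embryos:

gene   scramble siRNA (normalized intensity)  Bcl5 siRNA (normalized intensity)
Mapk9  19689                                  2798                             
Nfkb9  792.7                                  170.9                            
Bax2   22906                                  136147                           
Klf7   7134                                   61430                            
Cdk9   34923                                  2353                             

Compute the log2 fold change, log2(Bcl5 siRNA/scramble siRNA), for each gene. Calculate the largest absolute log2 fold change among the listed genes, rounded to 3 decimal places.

3.892

log2(2798/19689) = -2.815  (Mapk9)
log2(170.9/792.7) = -2.214  (Nfkb9)
log2(136147/22906) = 2.571  (Bax2)
log2(61430/7134) = 3.106  (Klf7)
log2(2353/34923) = -3.892  (Cdk9)
The largest magnitude belongs to Cdk9.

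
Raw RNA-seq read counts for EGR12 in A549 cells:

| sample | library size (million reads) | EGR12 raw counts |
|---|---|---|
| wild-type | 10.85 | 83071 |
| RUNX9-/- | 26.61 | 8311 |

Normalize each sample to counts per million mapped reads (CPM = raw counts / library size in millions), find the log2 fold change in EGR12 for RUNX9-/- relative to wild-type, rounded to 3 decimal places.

-4.616

CPM(wild-type) = 83071 / 10.85 = 7656.3134
CPM(RUNX9-/-) = 8311 / 26.61 = 312.3262
Fold change = 312.3262 / 7656.3134 = 0.04079
log2(0.04079) = -4.6155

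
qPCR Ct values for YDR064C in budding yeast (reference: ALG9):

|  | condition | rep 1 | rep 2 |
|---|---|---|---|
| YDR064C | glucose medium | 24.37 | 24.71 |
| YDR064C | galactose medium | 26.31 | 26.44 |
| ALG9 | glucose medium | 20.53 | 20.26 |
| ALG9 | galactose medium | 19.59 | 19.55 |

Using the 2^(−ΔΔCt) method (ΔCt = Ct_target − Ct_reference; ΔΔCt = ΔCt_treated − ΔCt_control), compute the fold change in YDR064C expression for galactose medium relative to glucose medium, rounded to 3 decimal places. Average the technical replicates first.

Mean Ct: YDR064C glucose medium 24.540; YDR064C galactose medium 26.375; ALG9 glucose medium 20.395; ALG9 galactose medium 19.570
ΔCt(glucose medium) = 24.540 − 20.395 = 4.145
ΔCt(galactose medium) = 26.375 − 19.570 = 6.805
ΔΔCt = 6.805 − 4.145 = 2.660
Fold change = 2^(−2.660) = 0.1582

0.158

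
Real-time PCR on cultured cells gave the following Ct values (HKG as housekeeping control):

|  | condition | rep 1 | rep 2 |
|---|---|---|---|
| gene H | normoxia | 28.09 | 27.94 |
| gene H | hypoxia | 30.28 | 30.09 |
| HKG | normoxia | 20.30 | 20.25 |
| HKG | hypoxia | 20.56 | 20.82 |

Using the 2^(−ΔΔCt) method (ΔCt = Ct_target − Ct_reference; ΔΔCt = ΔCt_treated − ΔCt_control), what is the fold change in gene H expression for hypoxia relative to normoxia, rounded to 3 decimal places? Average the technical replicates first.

0.296

Mean Ct: gene H normoxia 28.015; gene H hypoxia 30.185; HKG normoxia 20.275; HKG hypoxia 20.690
ΔCt(normoxia) = 28.015 − 20.275 = 7.740
ΔCt(hypoxia) = 30.185 − 20.690 = 9.495
ΔΔCt = 9.495 − 7.740 = 1.755
Fold change = 2^(−1.755) = 0.2963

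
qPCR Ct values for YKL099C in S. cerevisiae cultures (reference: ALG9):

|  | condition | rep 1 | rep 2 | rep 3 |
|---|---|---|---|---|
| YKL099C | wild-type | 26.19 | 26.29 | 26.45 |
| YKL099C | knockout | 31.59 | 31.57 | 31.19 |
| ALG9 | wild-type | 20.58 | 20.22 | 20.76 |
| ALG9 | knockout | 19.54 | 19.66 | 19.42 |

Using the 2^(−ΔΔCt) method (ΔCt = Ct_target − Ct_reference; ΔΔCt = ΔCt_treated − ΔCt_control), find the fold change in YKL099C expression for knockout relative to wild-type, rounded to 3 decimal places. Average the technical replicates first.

0.014

Mean Ct: YKL099C wild-type 26.310; YKL099C knockout 31.450; ALG9 wild-type 20.520; ALG9 knockout 19.540
ΔCt(wild-type) = 26.310 − 20.520 = 5.790
ΔCt(knockout) = 31.450 − 19.540 = 11.910
ΔΔCt = 11.910 − 5.790 = 6.120
Fold change = 2^(−6.120) = 0.0144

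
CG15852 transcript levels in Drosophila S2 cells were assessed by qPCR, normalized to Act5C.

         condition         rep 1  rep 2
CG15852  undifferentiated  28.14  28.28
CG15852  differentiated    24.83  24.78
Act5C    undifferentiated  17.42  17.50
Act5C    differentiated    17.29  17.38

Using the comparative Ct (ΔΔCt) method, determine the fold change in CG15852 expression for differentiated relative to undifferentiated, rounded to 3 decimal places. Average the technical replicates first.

Mean Ct: CG15852 undifferentiated 28.210; CG15852 differentiated 24.805; Act5C undifferentiated 17.460; Act5C differentiated 17.335
ΔCt(undifferentiated) = 28.210 − 17.460 = 10.750
ΔCt(differentiated) = 24.805 − 17.335 = 7.470
ΔΔCt = 7.470 − 10.750 = -3.280
Fold change = 2^(−(-3.280)) = 2^3.280 = 9.7136

9.714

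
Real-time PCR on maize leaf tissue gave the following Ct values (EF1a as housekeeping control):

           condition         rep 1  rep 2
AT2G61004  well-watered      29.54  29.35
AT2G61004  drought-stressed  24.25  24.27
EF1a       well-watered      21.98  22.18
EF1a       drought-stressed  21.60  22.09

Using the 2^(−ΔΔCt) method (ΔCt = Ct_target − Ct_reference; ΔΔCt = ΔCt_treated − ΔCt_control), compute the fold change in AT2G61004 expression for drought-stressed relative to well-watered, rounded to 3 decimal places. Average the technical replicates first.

Mean Ct: AT2G61004 well-watered 29.445; AT2G61004 drought-stressed 24.260; EF1a well-watered 22.080; EF1a drought-stressed 21.845
ΔCt(well-watered) = 29.445 − 22.080 = 7.365
ΔCt(drought-stressed) = 24.260 − 21.845 = 2.415
ΔΔCt = 2.415 − 7.365 = -4.950
Fold change = 2^(−(-4.950)) = 2^4.950 = 30.9100

30.910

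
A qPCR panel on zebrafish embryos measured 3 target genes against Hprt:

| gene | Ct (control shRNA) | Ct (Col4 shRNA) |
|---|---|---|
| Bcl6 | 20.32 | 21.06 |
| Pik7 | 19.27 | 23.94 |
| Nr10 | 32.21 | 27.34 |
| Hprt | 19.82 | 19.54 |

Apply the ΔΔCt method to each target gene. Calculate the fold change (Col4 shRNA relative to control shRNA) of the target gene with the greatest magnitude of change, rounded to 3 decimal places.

0.032

Bcl6: ΔΔCt = (21.06−19.54) − (20.32−19.82) = 1.52 − 0.50 = 1.02; fold change = 2^-1.02 = 0.493
Pik7: ΔΔCt = (23.94−19.54) − (19.27−19.82) = 4.40 − (-0.55) = 4.95; fold change = 2^-4.95 = 0.032
Nr10: ΔΔCt = (27.34−19.54) − (32.21−19.82) = 7.80 − 12.39 = -4.59; fold change = 2^4.59 = 24.084
Pik7 has the largest |ΔΔCt| = 4.95.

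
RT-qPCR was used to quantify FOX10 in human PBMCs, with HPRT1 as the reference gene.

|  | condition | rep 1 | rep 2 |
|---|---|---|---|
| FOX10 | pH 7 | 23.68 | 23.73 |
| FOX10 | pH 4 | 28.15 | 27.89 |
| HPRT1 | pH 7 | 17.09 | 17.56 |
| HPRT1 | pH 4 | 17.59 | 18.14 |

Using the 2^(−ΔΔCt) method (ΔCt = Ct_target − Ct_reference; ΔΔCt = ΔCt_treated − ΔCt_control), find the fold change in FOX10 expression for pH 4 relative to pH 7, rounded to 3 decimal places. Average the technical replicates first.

Mean Ct: FOX10 pH 7 23.705; FOX10 pH 4 28.020; HPRT1 pH 7 17.325; HPRT1 pH 4 17.865
ΔCt(pH 7) = 23.705 − 17.325 = 6.380
ΔCt(pH 4) = 28.020 − 17.865 = 10.155
ΔΔCt = 10.155 − 6.380 = 3.775
Fold change = 2^(−3.775) = 0.0730

0.073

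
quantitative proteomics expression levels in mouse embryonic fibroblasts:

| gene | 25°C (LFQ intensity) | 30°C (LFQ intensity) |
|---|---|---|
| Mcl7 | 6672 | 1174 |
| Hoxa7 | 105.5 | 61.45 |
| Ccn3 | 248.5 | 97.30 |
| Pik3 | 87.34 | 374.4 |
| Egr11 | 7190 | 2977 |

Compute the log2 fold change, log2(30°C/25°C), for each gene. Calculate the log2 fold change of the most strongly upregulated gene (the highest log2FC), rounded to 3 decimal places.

2.100

log2(1174/6672) = -2.507  (Mcl7)
log2(61.45/105.5) = -0.780  (Hoxa7)
log2(97.30/248.5) = -1.353  (Ccn3)
log2(374.4/87.34) = 2.100  (Pik3)
log2(2977/7190) = -1.272  (Egr11)
Pik3 is most strongly upregulated.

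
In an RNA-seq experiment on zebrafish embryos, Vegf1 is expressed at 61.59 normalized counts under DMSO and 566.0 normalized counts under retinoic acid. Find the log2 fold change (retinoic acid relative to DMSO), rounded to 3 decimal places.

3.200

Fold change = 566.0 / 61.59 = 9.1898
log2(9.1898) = 3.2000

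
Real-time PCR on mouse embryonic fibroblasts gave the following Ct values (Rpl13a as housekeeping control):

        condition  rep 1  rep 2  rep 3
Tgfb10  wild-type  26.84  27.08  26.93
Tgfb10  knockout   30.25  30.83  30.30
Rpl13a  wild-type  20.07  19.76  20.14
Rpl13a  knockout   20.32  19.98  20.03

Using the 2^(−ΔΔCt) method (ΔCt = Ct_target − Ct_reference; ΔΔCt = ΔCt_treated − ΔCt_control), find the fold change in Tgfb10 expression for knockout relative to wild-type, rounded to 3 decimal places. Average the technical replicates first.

0.095

Mean Ct: Tgfb10 wild-type 26.950; Tgfb10 knockout 30.460; Rpl13a wild-type 19.990; Rpl13a knockout 20.110
ΔCt(wild-type) = 26.950 − 19.990 = 6.960
ΔCt(knockout) = 30.460 − 20.110 = 10.350
ΔΔCt = 10.350 − 6.960 = 3.390
Fold change = 2^(−3.390) = 0.0954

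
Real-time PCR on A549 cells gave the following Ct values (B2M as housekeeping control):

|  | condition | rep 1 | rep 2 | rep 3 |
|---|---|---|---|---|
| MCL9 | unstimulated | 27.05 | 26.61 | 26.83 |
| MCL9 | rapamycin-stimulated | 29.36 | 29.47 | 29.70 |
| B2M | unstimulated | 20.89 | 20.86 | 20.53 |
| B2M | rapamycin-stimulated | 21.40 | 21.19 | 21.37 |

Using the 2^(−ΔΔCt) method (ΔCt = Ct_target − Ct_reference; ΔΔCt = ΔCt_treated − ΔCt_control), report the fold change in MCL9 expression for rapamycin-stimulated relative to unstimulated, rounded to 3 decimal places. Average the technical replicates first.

0.230

Mean Ct: MCL9 unstimulated 26.830; MCL9 rapamycin-stimulated 29.510; B2M unstimulated 20.760; B2M rapamycin-stimulated 21.320
ΔCt(unstimulated) = 26.830 − 20.760 = 6.070
ΔCt(rapamycin-stimulated) = 29.510 − 21.320 = 8.190
ΔΔCt = 8.190 − 6.070 = 2.120
Fold change = 2^(−2.120) = 0.2300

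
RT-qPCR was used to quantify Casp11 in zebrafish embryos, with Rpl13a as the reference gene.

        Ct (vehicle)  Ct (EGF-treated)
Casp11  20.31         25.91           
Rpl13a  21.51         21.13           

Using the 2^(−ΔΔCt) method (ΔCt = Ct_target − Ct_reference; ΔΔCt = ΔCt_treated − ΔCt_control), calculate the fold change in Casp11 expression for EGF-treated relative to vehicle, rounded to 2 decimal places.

ΔCt(vehicle) = 20.310 − 21.510 = -1.200
ΔCt(EGF-treated) = 25.910 − 21.130 = 4.780
ΔΔCt = 4.780 − (-1.200) = 5.980
Fold change = 2^(−5.980) = 0.016

0.02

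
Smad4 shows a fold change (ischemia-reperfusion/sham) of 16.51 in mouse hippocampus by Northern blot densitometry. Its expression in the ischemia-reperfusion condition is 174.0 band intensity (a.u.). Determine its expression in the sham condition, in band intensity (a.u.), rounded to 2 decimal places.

10.54

sham expression = 174.0 / 16.51 = 10.54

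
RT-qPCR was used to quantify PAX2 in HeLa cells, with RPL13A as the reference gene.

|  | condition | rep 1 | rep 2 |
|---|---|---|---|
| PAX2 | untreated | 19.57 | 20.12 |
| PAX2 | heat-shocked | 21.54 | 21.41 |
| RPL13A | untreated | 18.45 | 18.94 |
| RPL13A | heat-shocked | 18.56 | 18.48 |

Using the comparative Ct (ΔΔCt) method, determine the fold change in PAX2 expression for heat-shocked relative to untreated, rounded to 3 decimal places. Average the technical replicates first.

Mean Ct: PAX2 untreated 19.845; PAX2 heat-shocked 21.475; RPL13A untreated 18.695; RPL13A heat-shocked 18.520
ΔCt(untreated) = 19.845 − 18.695 = 1.150
ΔCt(heat-shocked) = 21.475 − 18.520 = 2.955
ΔΔCt = 2.955 − 1.150 = 1.805
Fold change = 2^(−1.805) = 0.2862

0.286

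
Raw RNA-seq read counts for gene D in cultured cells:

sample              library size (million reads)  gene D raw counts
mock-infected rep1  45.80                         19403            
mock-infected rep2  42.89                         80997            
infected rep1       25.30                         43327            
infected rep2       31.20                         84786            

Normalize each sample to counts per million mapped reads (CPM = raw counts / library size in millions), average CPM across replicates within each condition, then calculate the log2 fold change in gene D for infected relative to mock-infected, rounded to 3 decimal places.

CPM(mock-infected rep1) = 19403 / 45.80 = 423.6463
CPM(mock-infected rep2) = 80997 / 42.89 = 1888.4822
CPM(infected rep1) = 43327 / 25.30 = 1712.5296
CPM(infected rep2) = 84786 / 31.20 = 2717.5000
mean CPM(mock-infected) = 1156.0642; mean CPM(infected) = 2215.0148
Fold change = 2215.0148 / 1156.0642 = 1.91600
log2(1.91600) = 0.9381

0.938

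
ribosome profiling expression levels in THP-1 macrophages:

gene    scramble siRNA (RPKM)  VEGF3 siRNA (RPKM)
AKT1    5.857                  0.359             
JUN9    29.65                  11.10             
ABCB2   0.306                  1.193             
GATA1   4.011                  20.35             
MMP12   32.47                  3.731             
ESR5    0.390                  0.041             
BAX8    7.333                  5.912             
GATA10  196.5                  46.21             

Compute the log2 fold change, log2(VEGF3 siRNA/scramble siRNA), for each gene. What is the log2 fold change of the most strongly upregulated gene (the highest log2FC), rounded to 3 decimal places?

log2(0.359/5.857) = -4.028  (AKT1)
log2(11.10/29.65) = -1.417  (JUN9)
log2(1.193/0.306) = 1.963  (ABCB2)
log2(20.35/4.011) = 2.343  (GATA1)
log2(3.731/32.47) = -3.121  (MMP12)
log2(0.041/0.390) = -3.250  (ESR5)
log2(5.912/7.333) = -0.311  (BAX8)
log2(46.21/196.5) = -2.088  (GATA10)
GATA1 is most strongly upregulated.

2.343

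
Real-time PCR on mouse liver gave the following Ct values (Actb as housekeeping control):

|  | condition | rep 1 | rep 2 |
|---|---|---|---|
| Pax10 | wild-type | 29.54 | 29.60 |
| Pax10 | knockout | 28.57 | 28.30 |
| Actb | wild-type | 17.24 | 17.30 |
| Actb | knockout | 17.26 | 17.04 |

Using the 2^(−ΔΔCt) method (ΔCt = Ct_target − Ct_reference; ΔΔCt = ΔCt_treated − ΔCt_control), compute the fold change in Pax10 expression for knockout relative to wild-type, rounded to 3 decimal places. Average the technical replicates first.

Mean Ct: Pax10 wild-type 29.570; Pax10 knockout 28.435; Actb wild-type 17.270; Actb knockout 17.150
ΔCt(wild-type) = 29.570 − 17.270 = 12.300
ΔCt(knockout) = 28.435 − 17.150 = 11.285
ΔΔCt = 11.285 − 12.300 = -1.015
Fold change = 2^(−(-1.015)) = 2^1.015 = 2.0209

2.021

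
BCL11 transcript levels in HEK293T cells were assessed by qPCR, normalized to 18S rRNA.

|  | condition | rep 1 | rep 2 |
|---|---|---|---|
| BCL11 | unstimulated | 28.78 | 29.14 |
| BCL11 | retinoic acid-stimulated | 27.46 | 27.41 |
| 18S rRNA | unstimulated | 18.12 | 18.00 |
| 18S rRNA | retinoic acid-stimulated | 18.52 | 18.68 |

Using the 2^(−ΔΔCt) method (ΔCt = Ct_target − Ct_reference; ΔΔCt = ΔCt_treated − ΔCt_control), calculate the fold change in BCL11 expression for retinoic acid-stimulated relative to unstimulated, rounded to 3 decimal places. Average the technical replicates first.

4.184

Mean Ct: BCL11 unstimulated 28.960; BCL11 retinoic acid-stimulated 27.435; 18S rRNA unstimulated 18.060; 18S rRNA retinoic acid-stimulated 18.600
ΔCt(unstimulated) = 28.960 − 18.060 = 10.900
ΔCt(retinoic acid-stimulated) = 27.435 − 18.600 = 8.835
ΔΔCt = 8.835 − 10.900 = -2.065
Fold change = 2^(−(-2.065)) = 2^2.065 = 4.1843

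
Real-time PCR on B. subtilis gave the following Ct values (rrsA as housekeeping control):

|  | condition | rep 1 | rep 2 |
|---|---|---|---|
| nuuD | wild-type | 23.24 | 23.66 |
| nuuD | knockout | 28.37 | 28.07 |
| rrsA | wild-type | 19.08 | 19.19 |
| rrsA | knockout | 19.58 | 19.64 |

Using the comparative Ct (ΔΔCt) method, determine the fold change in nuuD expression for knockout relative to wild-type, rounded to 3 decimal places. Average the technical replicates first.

0.051

Mean Ct: nuuD wild-type 23.450; nuuD knockout 28.220; rrsA wild-type 19.135; rrsA knockout 19.610
ΔCt(wild-type) = 23.450 − 19.135 = 4.315
ΔCt(knockout) = 28.220 − 19.610 = 8.610
ΔΔCt = 8.610 − 4.315 = 4.295
Fold change = 2^(−4.295) = 0.0509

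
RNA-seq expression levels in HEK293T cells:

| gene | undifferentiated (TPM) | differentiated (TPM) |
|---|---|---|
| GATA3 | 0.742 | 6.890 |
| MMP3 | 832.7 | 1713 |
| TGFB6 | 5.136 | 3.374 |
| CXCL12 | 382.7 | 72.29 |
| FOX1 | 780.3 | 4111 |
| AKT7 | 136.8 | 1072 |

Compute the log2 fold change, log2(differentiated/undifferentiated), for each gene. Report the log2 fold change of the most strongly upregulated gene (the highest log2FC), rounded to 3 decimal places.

3.215

log2(6.890/0.742) = 3.215  (GATA3)
log2(1713/832.7) = 1.041  (MMP3)
log2(3.374/5.136) = -0.606  (TGFB6)
log2(72.29/382.7) = -2.404  (CXCL12)
log2(4111/780.3) = 2.397  (FOX1)
log2(1072/136.8) = 2.970  (AKT7)
GATA3 is most strongly upregulated.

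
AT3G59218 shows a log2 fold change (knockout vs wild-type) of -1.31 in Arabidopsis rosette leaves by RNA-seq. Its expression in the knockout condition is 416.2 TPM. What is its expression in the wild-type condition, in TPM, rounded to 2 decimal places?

Fold change = 2^(-1.31) = 0.4033
wild-type expression = 416.2 / 0.4033 = 1031.93

1031.93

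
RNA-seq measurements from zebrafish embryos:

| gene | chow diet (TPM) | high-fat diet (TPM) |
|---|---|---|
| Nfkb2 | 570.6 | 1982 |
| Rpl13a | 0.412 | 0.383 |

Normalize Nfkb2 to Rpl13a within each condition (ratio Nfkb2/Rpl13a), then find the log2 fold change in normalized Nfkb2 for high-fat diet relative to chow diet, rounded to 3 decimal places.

1.902

Nfkb2/Rpl13a (chow diet) = 570.6 / 0.412 = 1385
Nfkb2/Rpl13a (high-fat diet) = 1982 / 0.383 = 5174.9
Fold change = 5174.9 / 1385 = 3.7365
log2(3.7365) = 1.9017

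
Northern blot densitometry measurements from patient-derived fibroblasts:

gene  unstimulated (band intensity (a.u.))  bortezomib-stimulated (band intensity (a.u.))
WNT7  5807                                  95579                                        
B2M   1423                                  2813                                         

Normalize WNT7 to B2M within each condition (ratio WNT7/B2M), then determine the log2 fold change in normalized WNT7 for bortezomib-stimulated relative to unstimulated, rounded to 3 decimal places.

WNT7/B2M (unstimulated) = 5807 / 1423 = 4.0808
WNT7/B2M (bortezomib-stimulated) = 95579 / 2813 = 33.978
Fold change = 33.978 / 4.0808 = 8.3262
log2(8.3262) = 3.0577

3.058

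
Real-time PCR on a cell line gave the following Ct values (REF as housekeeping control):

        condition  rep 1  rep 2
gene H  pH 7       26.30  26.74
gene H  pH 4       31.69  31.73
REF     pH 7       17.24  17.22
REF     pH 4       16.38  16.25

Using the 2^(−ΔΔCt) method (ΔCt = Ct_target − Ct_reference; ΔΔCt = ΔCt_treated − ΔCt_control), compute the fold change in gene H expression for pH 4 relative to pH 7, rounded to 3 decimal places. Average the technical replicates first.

Mean Ct: gene H pH 7 26.520; gene H pH 4 31.710; REF pH 7 17.230; REF pH 4 16.315
ΔCt(pH 7) = 26.520 − 17.230 = 9.290
ΔCt(pH 4) = 31.710 − 16.315 = 15.395
ΔΔCt = 15.395 − 9.290 = 6.105
Fold change = 2^(−6.105) = 0.0145

0.015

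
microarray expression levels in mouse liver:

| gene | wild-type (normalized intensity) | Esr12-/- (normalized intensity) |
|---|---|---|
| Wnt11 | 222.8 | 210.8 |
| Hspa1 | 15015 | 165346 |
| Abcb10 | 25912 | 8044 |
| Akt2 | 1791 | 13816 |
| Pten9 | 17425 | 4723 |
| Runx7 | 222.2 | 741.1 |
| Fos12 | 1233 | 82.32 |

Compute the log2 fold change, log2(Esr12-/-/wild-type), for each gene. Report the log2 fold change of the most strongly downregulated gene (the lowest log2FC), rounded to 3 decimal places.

log2(210.8/222.8) = -0.080  (Wnt11)
log2(165346/15015) = 3.461  (Hspa1)
log2(8044/25912) = -1.688  (Abcb10)
log2(13816/1791) = 2.948  (Akt2)
log2(4723/17425) = -1.883  (Pten9)
log2(741.1/222.2) = 1.738  (Runx7)
log2(82.32/1233) = -3.905  (Fos12)
Fos12 is most strongly downregulated.

-3.905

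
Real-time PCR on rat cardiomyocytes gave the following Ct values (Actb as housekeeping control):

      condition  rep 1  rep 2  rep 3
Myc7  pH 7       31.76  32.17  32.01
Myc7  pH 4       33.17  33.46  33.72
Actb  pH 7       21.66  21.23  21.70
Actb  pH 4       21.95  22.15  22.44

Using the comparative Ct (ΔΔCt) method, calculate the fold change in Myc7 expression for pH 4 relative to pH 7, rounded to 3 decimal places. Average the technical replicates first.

Mean Ct: Myc7 pH 7 31.980; Myc7 pH 4 33.450; Actb pH 7 21.530; Actb pH 4 22.180
ΔCt(pH 7) = 31.980 − 21.530 = 10.450
ΔCt(pH 4) = 33.450 − 22.180 = 11.270
ΔΔCt = 11.270 − 10.450 = 0.820
Fold change = 2^(−0.820) = 0.5664

0.566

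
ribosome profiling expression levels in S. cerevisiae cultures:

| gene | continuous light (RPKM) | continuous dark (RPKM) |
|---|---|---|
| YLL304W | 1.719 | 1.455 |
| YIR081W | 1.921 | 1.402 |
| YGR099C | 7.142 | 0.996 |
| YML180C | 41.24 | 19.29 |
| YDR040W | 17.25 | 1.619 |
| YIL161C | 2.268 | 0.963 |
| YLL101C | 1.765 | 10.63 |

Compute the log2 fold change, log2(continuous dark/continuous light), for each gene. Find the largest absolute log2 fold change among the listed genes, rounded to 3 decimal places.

3.413

log2(1.455/1.719) = -0.241  (YLL304W)
log2(1.402/1.921) = -0.454  (YIR081W)
log2(0.996/7.142) = -2.842  (YGR099C)
log2(19.29/41.24) = -1.096  (YML180C)
log2(1.619/17.25) = -3.413  (YDR040W)
log2(0.963/2.268) = -1.236  (YIL161C)
log2(10.63/1.765) = 2.590  (YLL101C)
The largest magnitude belongs to YDR040W.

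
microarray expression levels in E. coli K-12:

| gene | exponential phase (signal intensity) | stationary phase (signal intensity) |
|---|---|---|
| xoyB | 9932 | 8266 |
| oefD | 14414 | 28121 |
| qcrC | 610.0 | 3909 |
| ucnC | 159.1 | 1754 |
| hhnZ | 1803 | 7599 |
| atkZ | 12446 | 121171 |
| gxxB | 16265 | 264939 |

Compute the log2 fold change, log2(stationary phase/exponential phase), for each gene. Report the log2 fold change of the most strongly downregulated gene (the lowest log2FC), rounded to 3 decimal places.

log2(8266/9932) = -0.265  (xoyB)
log2(28121/14414) = 0.964  (oefD)
log2(3909/610.0) = 2.680  (qcrC)
log2(1754/159.1) = 3.463  (ucnC)
log2(7599/1803) = 2.075  (hhnZ)
log2(121171/12446) = 3.283  (atkZ)
log2(264939/16265) = 4.026  (gxxB)
xoyB is most strongly downregulated.

-0.265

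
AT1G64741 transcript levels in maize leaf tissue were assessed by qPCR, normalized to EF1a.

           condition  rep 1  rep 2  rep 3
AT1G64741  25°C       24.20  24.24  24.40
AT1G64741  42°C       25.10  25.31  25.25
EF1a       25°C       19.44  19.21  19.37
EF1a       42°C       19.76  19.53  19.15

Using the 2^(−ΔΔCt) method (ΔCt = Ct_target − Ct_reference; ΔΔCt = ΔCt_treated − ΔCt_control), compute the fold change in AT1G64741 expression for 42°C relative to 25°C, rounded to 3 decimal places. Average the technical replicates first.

0.574

Mean Ct: AT1G64741 25°C 24.280; AT1G64741 42°C 25.220; EF1a 25°C 19.340; EF1a 42°C 19.480
ΔCt(25°C) = 24.280 − 19.340 = 4.940
ΔCt(42°C) = 25.220 − 19.480 = 5.740
ΔΔCt = 5.740 − 4.940 = 0.800
Fold change = 2^(−0.800) = 0.5743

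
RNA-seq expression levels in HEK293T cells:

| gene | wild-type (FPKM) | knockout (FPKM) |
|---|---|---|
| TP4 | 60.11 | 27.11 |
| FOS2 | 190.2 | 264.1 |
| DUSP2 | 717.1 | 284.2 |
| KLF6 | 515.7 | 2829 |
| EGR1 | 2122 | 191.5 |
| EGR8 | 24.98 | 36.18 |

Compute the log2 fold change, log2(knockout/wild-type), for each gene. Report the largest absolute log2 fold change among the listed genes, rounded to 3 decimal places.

log2(27.11/60.11) = -1.149  (TP4)
log2(264.1/190.2) = 0.474  (FOS2)
log2(284.2/717.1) = -1.335  (DUSP2)
log2(2829/515.7) = 2.456  (KLF6)
log2(191.5/2122) = -3.470  (EGR1)
log2(36.18/24.98) = 0.534  (EGR8)
The largest magnitude belongs to EGR1.

3.470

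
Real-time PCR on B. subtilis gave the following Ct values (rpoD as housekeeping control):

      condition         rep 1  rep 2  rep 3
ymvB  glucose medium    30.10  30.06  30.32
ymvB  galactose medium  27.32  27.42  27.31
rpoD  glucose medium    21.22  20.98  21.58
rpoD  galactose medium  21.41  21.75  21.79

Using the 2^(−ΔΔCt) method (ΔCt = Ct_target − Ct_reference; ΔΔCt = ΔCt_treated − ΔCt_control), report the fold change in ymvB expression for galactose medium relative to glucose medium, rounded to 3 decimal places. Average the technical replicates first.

9.190

Mean Ct: ymvB glucose medium 30.160; ymvB galactose medium 27.350; rpoD glucose medium 21.260; rpoD galactose medium 21.650
ΔCt(glucose medium) = 30.160 − 21.260 = 8.900
ΔCt(galactose medium) = 27.350 − 21.650 = 5.700
ΔΔCt = 5.700 − 8.900 = -3.200
Fold change = 2^(−(-3.200)) = 2^3.200 = 9.1896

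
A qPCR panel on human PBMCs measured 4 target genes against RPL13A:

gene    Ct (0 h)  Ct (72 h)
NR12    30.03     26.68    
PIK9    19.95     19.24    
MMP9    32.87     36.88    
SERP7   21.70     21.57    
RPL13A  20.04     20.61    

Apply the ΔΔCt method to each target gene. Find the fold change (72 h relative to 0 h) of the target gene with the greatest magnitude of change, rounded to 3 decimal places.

NR12: ΔΔCt = (26.68−20.61) − (30.03−20.04) = 6.07 − 9.99 = -3.92; fold change = 2^3.92 = 15.137
PIK9: ΔΔCt = (19.24−20.61) − (19.95−20.04) = -1.37 − (-0.09) = -1.28; fold change = 2^1.28 = 2.428
MMP9: ΔΔCt = (36.88−20.61) − (32.87−20.04) = 16.27 − 12.83 = 3.44; fold change = 2^-3.44 = 0.092
SERP7: ΔΔCt = (21.57−20.61) − (21.70−20.04) = 0.96 − 1.66 = -0.70; fold change = 2^0.70 = 1.625
NR12 has the largest |ΔΔCt| = 3.92.

15.137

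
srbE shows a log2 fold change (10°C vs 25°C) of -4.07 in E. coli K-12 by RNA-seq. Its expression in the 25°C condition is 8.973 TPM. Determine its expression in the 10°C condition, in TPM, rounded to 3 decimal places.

0.534

Fold change = 2^(-4.07) = 0.0595
10°C expression = 8.973 × 0.0595 = 0.534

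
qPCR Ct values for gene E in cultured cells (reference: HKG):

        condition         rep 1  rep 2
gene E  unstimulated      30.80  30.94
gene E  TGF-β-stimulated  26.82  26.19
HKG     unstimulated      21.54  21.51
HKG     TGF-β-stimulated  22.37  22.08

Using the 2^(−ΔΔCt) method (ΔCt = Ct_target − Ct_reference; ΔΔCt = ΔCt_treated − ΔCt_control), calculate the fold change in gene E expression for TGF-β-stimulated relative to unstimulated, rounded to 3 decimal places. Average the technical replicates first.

Mean Ct: gene E unstimulated 30.870; gene E TGF-β-stimulated 26.505; HKG unstimulated 21.525; HKG TGF-β-stimulated 22.225
ΔCt(unstimulated) = 30.870 − 21.525 = 9.345
ΔCt(TGF-β-stimulated) = 26.505 − 22.225 = 4.280
ΔΔCt = 4.280 − 9.345 = -5.065
Fold change = 2^(−(-5.065)) = 2^5.065 = 33.4747

33.475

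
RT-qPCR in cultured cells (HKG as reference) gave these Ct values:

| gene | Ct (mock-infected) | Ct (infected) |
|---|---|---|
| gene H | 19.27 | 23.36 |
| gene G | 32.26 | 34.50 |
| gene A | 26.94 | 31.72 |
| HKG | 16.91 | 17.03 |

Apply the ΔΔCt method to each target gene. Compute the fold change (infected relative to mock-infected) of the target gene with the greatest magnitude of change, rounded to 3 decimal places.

0.040

gene H: ΔΔCt = (23.36−17.03) − (19.27−16.91) = 6.33 − 2.36 = 3.97; fold change = 2^-3.97 = 0.064
gene G: ΔΔCt = (34.50−17.03) − (32.26−16.91) = 17.47 − 15.35 = 2.12; fold change = 2^-2.12 = 0.230
gene A: ΔΔCt = (31.72−17.03) − (26.94−16.91) = 14.69 − 10.03 = 4.66; fold change = 2^-4.66 = 0.040
gene A has the largest |ΔΔCt| = 4.66.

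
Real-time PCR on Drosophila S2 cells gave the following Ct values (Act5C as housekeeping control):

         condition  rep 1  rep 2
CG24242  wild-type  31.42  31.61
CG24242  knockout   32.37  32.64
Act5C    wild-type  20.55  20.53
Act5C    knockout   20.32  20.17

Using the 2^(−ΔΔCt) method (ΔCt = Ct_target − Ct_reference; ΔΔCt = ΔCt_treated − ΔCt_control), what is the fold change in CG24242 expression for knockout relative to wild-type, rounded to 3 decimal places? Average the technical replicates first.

0.410

Mean Ct: CG24242 wild-type 31.515; CG24242 knockout 32.505; Act5C wild-type 20.540; Act5C knockout 20.245
ΔCt(wild-type) = 31.515 − 20.540 = 10.975
ΔCt(knockout) = 32.505 − 20.245 = 12.260
ΔΔCt = 12.260 − 10.975 = 1.285
Fold change = 2^(−1.285) = 0.4104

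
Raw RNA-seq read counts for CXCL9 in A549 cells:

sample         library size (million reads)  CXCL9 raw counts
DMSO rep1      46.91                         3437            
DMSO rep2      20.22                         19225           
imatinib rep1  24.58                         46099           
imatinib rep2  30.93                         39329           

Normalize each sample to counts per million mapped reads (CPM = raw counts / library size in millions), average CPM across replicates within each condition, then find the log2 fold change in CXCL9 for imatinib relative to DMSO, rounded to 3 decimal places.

CPM(DMSO rep1) = 3437 / 46.91 = 73.2680
CPM(DMSO rep2) = 19225 / 20.22 = 950.7913
CPM(imatinib rep1) = 46099 / 24.58 = 1875.4679
CPM(imatinib rep2) = 39329 / 30.93 = 1271.5487
mean CPM(DMSO) = 512.0296; mean CPM(imatinib) = 1573.5083
Fold change = 1573.5083 / 512.0296 = 3.07308
log2(3.07308) = 1.6197

1.620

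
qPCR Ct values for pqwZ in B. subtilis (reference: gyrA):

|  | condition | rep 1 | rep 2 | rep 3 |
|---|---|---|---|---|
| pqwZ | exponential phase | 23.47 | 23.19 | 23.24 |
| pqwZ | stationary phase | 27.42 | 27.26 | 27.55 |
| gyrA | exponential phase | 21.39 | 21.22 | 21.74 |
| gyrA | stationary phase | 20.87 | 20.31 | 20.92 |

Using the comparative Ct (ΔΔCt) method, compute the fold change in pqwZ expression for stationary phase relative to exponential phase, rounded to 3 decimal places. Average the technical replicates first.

Mean Ct: pqwZ exponential phase 23.300; pqwZ stationary phase 27.410; gyrA exponential phase 21.450; gyrA stationary phase 20.700
ΔCt(exponential phase) = 23.300 − 21.450 = 1.850
ΔCt(stationary phase) = 27.410 − 20.700 = 6.710
ΔΔCt = 6.710 − 1.850 = 4.860
Fold change = 2^(−4.860) = 0.0344

0.034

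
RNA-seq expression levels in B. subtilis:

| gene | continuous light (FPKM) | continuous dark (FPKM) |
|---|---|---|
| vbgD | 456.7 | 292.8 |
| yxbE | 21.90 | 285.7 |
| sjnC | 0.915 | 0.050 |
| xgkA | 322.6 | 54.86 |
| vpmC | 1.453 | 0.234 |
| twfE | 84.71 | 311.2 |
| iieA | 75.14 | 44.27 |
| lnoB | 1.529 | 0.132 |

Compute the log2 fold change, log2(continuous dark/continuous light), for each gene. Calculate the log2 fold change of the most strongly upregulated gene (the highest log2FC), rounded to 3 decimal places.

log2(292.8/456.7) = -0.641  (vbgD)
log2(285.7/21.90) = 3.705  (yxbE)
log2(0.050/0.915) = -4.194  (sjnC)
log2(54.86/322.6) = -2.556  (xgkA)
log2(0.234/1.453) = -2.634  (vpmC)
log2(311.2/84.71) = 1.877  (twfE)
log2(44.27/75.14) = -0.763  (iieA)
log2(0.132/1.529) = -3.534  (lnoB)
yxbE is most strongly upregulated.

3.705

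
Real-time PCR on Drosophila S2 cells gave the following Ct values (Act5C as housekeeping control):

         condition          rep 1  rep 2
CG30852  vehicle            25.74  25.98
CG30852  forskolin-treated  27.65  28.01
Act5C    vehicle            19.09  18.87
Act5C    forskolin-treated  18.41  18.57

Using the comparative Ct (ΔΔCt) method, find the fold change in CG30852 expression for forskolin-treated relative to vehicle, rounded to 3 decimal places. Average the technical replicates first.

Mean Ct: CG30852 vehicle 25.860; CG30852 forskolin-treated 27.830; Act5C vehicle 18.980; Act5C forskolin-treated 18.490
ΔCt(vehicle) = 25.860 − 18.980 = 6.880
ΔCt(forskolin-treated) = 27.830 − 18.490 = 9.340
ΔΔCt = 9.340 − 6.880 = 2.460
Fold change = 2^(−2.460) = 0.1817

0.182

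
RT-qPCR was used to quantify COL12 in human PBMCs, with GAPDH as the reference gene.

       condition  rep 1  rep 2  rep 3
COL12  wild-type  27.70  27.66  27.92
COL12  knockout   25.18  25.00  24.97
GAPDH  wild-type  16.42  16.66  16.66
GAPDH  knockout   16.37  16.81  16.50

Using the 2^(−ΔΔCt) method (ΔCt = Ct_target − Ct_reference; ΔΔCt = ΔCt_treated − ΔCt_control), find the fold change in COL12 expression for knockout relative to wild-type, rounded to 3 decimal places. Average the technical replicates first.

Mean Ct: COL12 wild-type 27.760; COL12 knockout 25.050; GAPDH wild-type 16.580; GAPDH knockout 16.560
ΔCt(wild-type) = 27.760 − 16.580 = 11.180
ΔCt(knockout) = 25.050 − 16.560 = 8.490
ΔΔCt = 8.490 − 11.180 = -2.690
Fold change = 2^(−(-2.690)) = 2^2.690 = 6.4531

6.453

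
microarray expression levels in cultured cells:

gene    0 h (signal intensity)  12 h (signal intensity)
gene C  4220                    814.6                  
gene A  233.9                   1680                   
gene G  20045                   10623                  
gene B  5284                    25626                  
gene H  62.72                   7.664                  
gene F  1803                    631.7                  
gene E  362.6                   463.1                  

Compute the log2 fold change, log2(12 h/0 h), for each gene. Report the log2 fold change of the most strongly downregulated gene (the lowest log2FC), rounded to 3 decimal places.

log2(814.6/4220) = -2.373  (gene C)
log2(1680/233.9) = 2.844  (gene A)
log2(10623/20045) = -0.916  (gene G)
log2(25626/5284) = 2.278  (gene B)
log2(7.664/62.72) = -3.033  (gene H)
log2(631.7/1803) = -1.513  (gene F)
log2(463.1/362.6) = 0.353  (gene E)
gene H is most strongly downregulated.

-3.033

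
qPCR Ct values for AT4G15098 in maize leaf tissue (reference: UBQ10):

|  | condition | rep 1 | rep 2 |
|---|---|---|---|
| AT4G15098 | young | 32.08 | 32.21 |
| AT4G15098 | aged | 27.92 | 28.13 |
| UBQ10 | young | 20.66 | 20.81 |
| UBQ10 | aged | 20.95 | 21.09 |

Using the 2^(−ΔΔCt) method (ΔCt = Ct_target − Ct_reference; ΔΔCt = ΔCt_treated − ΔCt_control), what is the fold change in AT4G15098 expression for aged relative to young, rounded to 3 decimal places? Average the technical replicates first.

21.185

Mean Ct: AT4G15098 young 32.145; AT4G15098 aged 28.025; UBQ10 young 20.735; UBQ10 aged 21.020
ΔCt(young) = 32.145 − 20.735 = 11.410
ΔCt(aged) = 28.025 − 21.020 = 7.005
ΔΔCt = 7.005 − 11.410 = -4.405
Fold change = 2^(−(-4.405)) = 2^4.405 = 21.1854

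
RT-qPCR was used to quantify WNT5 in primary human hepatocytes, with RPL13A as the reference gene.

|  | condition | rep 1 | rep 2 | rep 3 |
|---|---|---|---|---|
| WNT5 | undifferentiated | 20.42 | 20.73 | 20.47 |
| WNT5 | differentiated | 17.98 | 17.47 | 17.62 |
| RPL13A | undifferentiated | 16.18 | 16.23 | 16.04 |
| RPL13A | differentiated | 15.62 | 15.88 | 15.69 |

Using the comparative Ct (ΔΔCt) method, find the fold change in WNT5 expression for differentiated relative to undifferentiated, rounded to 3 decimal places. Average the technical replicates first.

Mean Ct: WNT5 undifferentiated 20.540; WNT5 differentiated 17.690; RPL13A undifferentiated 16.150; RPL13A differentiated 15.730
ΔCt(undifferentiated) = 20.540 − 16.150 = 4.390
ΔCt(differentiated) = 17.690 − 15.730 = 1.960
ΔΔCt = 1.960 − 4.390 = -2.430
Fold change = 2^(−(-2.430)) = 2^2.430 = 5.3889

5.389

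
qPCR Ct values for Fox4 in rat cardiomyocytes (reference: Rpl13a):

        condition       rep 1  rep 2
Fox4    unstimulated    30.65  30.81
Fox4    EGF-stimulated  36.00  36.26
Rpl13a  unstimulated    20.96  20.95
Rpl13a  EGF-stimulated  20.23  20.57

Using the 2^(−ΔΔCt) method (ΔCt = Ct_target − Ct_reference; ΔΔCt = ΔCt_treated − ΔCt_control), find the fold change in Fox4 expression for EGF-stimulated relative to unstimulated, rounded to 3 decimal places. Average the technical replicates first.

Mean Ct: Fox4 unstimulated 30.730; Fox4 EGF-stimulated 36.130; Rpl13a unstimulated 20.955; Rpl13a EGF-stimulated 20.400
ΔCt(unstimulated) = 30.730 − 20.955 = 9.775
ΔCt(EGF-stimulated) = 36.130 − 20.400 = 15.730
ΔΔCt = 15.730 − 9.775 = 5.955
Fold change = 2^(−5.955) = 0.0161

0.016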